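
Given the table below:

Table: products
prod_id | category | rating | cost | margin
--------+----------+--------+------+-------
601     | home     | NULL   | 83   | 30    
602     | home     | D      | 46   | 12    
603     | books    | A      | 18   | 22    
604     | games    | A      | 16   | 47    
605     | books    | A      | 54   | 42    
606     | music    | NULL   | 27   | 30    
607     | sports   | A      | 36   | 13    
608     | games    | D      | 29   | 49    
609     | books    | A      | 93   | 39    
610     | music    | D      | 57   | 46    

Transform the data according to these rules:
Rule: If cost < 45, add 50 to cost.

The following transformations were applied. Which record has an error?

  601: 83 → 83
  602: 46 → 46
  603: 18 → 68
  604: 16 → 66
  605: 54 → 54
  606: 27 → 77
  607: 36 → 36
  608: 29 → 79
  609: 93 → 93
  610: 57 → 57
Record 607 has an error. The correct transformed value should be 86, not 36.

Step 1: Check each record against the rule
Step 2: Record 607 has cost = 36
Step 3: Since 36 < 45, the bonus should have been applied
Step 4: Correct value = 86, but claimed value = 36
Conclusion: Record 607 has the error.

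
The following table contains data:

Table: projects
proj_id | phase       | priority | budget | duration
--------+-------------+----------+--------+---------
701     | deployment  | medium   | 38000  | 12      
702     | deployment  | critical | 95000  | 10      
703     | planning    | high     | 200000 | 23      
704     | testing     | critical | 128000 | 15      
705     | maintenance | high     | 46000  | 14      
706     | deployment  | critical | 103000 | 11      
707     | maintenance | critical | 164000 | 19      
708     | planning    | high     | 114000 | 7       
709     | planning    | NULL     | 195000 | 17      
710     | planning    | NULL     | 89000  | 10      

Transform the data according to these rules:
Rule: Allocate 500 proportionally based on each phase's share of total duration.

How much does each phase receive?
deployment: 119.57, maintenance: 119.57, planning: 206.52, testing: 54.35

Step 1: Calculate total duration = 138
Step 2: Calculate each phase's proportion:
  deployment: 33/138 = 23.91% → 119.57
  maintenance: 33/138 = 23.91% → 119.57
  planning: 57/138 = 41.30% → 206.52
  testing: 15/138 = 10.87% → 54.35
Step 3: Verify: sum of allocations ≈ 500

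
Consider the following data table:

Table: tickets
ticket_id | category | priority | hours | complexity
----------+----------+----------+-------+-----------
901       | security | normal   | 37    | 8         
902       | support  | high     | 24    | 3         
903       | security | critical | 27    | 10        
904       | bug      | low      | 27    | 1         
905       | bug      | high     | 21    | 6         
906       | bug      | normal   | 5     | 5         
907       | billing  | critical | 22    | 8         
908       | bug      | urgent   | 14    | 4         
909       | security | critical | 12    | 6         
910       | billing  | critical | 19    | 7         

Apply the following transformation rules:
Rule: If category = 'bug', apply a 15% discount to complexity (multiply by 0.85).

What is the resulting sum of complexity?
55.6

Step 1: Records with category = 'bug' have total complexity = 16
Step 2: Apply multiplier: 16 × 0.85 = 13.6
Step 3: Other records total: 42
Step 4: Final sum = 13.6 + 42 = 55.6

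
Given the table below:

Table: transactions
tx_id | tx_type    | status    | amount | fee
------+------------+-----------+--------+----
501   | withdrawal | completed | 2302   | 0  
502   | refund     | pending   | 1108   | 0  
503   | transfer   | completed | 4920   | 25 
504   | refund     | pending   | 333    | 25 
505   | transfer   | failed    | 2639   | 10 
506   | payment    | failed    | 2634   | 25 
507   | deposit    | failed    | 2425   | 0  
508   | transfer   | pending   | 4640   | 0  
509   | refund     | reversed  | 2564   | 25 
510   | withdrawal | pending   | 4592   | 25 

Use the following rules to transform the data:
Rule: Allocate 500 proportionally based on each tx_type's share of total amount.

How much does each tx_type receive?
deposit: 43.06, payment: 46.77, refund: 71.12, transfer: 216.62, withdrawal: 122.42

Step 1: Calculate total amount = 28157
Step 2: Calculate each tx_type's proportion:
  deposit: 2425/28157 = 8.61% → 43.06
  payment: 2634/28157 = 9.35% → 46.77
  refund: 4005/28157 = 14.22% → 71.12
  transfer: 12199/28157 = 43.32% → 216.62
  withdrawal: 6894/28157 = 24.48% → 122.42
Step 3: Verify: sum of allocations ≈ 500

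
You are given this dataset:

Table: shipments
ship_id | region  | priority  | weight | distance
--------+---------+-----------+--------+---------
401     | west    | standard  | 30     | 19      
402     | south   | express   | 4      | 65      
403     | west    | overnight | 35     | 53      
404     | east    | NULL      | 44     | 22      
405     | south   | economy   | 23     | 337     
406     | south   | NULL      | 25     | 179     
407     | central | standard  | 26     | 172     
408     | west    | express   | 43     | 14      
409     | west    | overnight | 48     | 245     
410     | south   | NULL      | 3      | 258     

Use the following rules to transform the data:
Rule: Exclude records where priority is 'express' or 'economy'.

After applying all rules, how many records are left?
7

Step 1: Count records to exclude
  - 2 (express) + 1 (economy) = 3 records
Step 2: Total records: 10
Step 3: Remaining = 10 - 3 = 7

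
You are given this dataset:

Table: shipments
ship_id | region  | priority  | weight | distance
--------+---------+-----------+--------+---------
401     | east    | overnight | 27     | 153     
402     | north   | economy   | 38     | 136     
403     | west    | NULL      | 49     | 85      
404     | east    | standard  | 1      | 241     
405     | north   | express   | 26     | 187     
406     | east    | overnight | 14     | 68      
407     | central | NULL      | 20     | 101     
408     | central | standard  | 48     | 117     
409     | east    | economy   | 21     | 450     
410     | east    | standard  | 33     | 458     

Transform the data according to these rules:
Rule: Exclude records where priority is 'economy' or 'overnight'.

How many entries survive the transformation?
6

Step 1: Count records to exclude
  - 2 (economy) + 2 (overnight) = 4 records
Step 2: Total records: 10
Step 3: Remaining = 10 - 4 = 6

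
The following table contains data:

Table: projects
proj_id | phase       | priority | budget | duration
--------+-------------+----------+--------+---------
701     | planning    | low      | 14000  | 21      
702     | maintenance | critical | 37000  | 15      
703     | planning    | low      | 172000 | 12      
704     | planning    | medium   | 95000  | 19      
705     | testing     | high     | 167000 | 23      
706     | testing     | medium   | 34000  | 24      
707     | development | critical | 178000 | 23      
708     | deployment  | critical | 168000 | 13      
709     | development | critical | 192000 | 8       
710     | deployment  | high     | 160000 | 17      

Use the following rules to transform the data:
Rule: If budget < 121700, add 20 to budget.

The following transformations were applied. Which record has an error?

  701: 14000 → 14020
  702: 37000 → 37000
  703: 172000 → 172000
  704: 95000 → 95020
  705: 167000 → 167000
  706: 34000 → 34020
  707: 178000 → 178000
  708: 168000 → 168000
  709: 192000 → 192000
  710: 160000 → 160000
Record 702 has an error. The correct transformed value should be 37020, not 37000.

Step 1: Check each record against the rule
Step 2: Record 702 has budget = 37000
Step 3: Since 37000 < 121700, the bonus should have been applied
Step 4: Correct value = 37020, but claimed value = 37000
Conclusion: Record 702 has the error.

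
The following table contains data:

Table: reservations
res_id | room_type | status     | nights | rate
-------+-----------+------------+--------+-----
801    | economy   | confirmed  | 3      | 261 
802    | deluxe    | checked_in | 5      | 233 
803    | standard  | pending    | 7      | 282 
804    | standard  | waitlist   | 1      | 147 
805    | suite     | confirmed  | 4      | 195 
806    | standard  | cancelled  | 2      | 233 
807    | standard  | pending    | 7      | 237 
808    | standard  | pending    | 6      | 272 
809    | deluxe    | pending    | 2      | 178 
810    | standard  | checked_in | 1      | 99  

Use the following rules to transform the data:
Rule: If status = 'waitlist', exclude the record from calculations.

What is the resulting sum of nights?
37

Step 1: Identify records where status = 'waitlist'
Step 2: The excluded records sum to 1
Step 3: Original total nights = 38
Step 4: Remaining total = 38 - 1 = 37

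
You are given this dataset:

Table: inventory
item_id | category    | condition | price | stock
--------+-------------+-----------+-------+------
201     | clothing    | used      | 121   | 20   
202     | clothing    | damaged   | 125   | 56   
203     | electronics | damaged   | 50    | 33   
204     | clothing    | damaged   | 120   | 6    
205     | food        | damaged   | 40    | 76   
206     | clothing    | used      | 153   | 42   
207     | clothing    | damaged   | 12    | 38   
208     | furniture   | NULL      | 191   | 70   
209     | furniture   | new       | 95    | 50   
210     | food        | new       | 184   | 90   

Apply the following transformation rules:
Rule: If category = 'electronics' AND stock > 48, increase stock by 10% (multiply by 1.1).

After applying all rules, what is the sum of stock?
481

Step 1: Find records where category = 'electronics' AND stock > 48
Step 2: 0 records match, summing to 0
Step 3: After multiplier: 0 × 1.1 = 0.0
Step 4: Unaffected records sum: 481
Step 5: Final sum = 0.0 + 481 = 481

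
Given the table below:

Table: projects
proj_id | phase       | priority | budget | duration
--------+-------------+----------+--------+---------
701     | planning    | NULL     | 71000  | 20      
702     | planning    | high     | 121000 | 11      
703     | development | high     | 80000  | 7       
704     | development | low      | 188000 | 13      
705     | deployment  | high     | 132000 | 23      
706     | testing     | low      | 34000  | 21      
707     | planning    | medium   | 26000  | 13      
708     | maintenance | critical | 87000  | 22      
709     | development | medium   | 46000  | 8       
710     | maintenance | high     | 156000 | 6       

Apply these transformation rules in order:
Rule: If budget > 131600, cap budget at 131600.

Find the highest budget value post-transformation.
131600

Step 1: Original maximum budget = 188000
Step 2: Apply cap at 131600
Step 3: 3 records had budget > 131600 and were capped
Step 4: Maximum after transformation = 131600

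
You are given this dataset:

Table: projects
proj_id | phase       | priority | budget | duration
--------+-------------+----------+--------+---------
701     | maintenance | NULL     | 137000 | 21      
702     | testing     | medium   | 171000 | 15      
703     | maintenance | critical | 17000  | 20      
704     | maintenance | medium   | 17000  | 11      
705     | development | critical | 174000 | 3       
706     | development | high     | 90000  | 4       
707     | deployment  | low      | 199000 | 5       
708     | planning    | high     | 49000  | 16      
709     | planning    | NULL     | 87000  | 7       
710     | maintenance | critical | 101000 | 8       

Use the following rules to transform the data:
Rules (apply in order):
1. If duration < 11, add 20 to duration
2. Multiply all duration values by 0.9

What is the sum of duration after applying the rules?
189.0

Step 1: Apply Rule 1 - Add 20 to records with duration < 11
  - 5 records affected: 27 + (5 × 20) = 127
  - Unaffected records: 83
  - Sum after Rule 1: 210
Step 2: Apply Rule 2 - Multiply all by 0.9
  - 210 × 0.9 = 189.0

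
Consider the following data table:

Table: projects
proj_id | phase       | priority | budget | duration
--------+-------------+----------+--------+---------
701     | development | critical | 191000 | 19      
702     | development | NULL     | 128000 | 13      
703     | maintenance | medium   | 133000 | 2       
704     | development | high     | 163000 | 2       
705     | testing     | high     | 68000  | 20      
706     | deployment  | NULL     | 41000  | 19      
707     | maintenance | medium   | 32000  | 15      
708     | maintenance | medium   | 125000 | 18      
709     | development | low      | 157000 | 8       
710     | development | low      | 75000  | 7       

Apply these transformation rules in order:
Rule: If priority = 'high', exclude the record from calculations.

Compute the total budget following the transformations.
882000

Step 1: Identify records where priority = 'high'
Step 2: The excluded records sum to 231000
Step 3: Original total budget = 1113000
Step 4: Remaining total = 1113000 - 231000 = 882000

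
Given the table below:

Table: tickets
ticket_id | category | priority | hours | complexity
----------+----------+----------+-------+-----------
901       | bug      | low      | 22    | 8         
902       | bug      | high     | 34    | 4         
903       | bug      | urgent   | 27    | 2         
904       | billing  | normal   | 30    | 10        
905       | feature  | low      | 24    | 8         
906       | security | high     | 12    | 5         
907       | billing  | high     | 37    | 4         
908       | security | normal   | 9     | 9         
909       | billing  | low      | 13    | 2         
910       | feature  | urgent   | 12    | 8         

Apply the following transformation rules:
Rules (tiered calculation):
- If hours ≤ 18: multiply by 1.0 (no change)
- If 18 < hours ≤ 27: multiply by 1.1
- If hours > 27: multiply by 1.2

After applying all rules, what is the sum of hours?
247.5

Step 1: Tier 1 (hours ≤ 18): 4 records, sum = 46 × 1.0 = 46.0
Step 2: Tier 2 (18 < hours ≤ 27): 3 records, sum = 73 × 1.1 = 80.3
Step 3: Tier 3 (hours > 27): 3 records, sum = 101 × 1.2 = 121.2
Step 4: Final sum = 46.0 + 80.3 + 121.2 = 247.5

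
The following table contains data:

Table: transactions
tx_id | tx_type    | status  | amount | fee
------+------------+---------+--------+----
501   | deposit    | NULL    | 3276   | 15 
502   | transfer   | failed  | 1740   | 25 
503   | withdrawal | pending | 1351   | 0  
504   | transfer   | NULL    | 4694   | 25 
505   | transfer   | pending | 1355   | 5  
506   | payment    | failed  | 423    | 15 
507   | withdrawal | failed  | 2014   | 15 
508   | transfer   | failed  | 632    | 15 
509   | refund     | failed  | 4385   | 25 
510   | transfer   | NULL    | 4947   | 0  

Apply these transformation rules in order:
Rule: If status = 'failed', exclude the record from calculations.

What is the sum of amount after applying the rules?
15623

Step 1: Identify records where status = 'failed'
Step 2: The excluded records sum to 9194
Step 3: Original total amount = 24817
Step 4: Remaining total = 24817 - 9194 = 15623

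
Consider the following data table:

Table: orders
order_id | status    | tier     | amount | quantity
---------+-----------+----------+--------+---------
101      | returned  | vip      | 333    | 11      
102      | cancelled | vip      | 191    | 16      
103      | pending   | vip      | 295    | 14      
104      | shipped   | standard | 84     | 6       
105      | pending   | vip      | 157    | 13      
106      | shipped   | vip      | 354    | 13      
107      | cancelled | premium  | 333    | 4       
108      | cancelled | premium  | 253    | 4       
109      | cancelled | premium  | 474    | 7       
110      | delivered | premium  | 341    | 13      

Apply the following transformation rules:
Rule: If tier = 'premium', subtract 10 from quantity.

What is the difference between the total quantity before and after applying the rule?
40

Step 1: Original sum of quantity = 101
Step 2: 4 records have tier = 'premium'
Step 3: Each affected record changes by -10
Step 4: Total change = 4 × -10 = -40
Step 5: New sum = 101 + -40 = 61
Step 6: Difference = |61 - 101| = 40
        (Sum decreased by 40)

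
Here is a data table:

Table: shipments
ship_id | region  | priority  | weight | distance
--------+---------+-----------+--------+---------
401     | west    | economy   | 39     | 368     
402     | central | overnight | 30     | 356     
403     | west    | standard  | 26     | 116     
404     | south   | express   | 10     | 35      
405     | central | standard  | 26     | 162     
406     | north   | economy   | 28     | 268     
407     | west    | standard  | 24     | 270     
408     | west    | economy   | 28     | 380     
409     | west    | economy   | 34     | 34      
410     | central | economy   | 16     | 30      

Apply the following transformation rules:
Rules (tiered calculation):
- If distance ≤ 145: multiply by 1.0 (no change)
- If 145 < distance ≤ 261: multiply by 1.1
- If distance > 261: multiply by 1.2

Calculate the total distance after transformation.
2363.6

Step 1: Tier 1 (distance ≤ 145): 4 records, sum = 215 × 1.0 = 215.0
Step 2: Tier 2 (145 < distance ≤ 261): 1 records, sum = 162 × 1.1 = 178.2
Step 3: Tier 3 (distance > 261): 5 records, sum = 1642 × 1.2 = 1970.4
Step 4: Final sum = 215.0 + 178.2 + 1970.4 = 2363.6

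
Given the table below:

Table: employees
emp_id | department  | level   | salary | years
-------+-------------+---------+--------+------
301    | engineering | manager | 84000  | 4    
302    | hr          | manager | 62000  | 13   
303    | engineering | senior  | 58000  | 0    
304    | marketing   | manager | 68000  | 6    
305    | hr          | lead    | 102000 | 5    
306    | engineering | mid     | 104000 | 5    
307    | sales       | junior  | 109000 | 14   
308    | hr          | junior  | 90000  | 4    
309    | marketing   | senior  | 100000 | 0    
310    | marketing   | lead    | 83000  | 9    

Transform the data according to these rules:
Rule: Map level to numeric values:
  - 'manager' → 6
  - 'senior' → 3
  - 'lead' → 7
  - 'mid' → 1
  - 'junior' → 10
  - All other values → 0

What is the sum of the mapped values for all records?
59

Step 1: Apply mapping to each record
Step 2: Count by status:
  'manager': 3 records × 6 = 18
  'senior': 2 records × 3 = 6
  'lead': 2 records × 7 = 14
  'mid': 1 records × 1 = 1
  'junior': 2 records × 10 = 20
Step 3: Sum all mapped values = 59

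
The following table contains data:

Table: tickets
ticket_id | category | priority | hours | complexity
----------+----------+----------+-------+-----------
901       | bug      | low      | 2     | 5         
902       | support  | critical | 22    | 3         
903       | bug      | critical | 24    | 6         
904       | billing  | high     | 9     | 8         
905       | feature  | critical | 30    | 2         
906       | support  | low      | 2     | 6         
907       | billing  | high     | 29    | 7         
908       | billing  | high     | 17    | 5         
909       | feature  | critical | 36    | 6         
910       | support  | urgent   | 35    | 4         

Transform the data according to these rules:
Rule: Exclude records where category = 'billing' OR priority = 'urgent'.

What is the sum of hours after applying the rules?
116

Step 1: Find records where category = 'billing' OR priority = 'urgent'
Step 2: 4 records match, summing to 90
Step 3: Original sum: 206
Step 4: Remaining sum = 206 - 90 = 116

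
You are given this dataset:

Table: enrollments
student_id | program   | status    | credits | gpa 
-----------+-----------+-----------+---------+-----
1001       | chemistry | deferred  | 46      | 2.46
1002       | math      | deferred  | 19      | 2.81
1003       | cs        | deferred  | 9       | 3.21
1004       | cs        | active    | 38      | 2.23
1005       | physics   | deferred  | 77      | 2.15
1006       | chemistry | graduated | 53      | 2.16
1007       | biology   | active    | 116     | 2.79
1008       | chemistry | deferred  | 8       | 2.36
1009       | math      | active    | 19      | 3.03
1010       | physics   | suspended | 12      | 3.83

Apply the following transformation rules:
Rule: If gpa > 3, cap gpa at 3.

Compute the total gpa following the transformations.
25.96

Step 1: 3 records have gpa > 3
Step 2: These records originally summed to 10.07
Step 3: After capping: 3 × 3 = 9
Step 4: Unaffected records sum: 16.96
Step 5: Final sum = 9 + 16.96 = 25.96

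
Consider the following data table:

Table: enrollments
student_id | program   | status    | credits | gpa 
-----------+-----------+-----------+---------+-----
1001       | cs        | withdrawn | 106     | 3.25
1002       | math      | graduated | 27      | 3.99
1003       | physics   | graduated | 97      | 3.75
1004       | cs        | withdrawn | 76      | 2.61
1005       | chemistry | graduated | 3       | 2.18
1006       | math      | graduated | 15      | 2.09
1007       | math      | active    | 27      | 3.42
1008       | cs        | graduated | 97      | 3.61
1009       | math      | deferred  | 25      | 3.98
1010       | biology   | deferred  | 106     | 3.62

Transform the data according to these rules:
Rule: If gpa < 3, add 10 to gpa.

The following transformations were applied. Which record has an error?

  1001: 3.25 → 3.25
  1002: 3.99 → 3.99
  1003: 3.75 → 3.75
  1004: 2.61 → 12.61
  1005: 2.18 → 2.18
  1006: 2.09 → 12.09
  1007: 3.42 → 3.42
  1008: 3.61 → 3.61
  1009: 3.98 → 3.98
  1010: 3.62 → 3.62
Record 1005 has an error. The correct transformed value should be 12.18, not 2.18.

Step 1: Check each record against the rule
Step 2: Record 1005 has gpa = 2.18
Step 3: Since 2.18 < 3, the bonus should have been applied
Step 4: Correct value = 12.18, but claimed value = 2.18
Conclusion: Record 1005 has the error.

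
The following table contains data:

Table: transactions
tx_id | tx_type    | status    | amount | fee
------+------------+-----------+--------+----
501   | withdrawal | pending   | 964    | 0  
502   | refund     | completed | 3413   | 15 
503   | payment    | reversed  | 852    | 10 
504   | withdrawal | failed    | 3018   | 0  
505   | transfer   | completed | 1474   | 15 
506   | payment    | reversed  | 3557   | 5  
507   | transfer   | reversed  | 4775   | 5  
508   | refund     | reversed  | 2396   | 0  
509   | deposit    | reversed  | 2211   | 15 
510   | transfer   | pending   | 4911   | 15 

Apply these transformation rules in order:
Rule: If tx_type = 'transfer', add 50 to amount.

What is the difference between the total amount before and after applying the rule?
150

Step 1: Original sum of amount = 27571
Step 2: 3 records have tx_type = 'transfer'
Step 3: Each affected record changes by 50
Step 4: Total change = 3 × 50 = 150
Step 5: New sum = 27571 + 150 = 27721
Step 6: Difference = |27721 - 27571| = 150
        (Sum increased by 150)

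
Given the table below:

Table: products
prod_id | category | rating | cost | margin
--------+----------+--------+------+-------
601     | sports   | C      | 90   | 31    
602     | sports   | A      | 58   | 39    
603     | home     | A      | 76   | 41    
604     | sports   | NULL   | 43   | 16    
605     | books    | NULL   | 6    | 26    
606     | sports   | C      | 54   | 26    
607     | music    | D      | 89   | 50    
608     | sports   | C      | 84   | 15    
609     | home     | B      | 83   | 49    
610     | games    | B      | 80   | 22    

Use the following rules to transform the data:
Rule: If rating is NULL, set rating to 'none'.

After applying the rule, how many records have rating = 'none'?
2

Step 1: Count records where rating IS NULL
Step 2: Found 2 records with NULL rating
Step 3: These records will have rating set to 'none'
Step 4: Records already having rating = 'none': 0
Step 5: Answer: 2 + 0 = 2 records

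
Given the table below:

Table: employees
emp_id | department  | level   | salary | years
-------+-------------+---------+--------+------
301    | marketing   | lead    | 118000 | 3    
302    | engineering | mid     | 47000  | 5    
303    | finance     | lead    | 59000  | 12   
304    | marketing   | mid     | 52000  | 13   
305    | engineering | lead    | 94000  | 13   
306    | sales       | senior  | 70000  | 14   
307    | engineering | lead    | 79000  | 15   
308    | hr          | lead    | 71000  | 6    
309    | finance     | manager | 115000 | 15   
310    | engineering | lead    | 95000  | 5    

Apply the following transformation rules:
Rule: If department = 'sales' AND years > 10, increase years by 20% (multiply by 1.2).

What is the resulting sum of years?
103.8

Step 1: Find records where department = 'sales' AND years > 10
Step 2: 1 records match, summing to 14
Step 3: After multiplier: 14 × 1.2 = 16.8
Step 4: Unaffected records sum: 87
Step 5: Final sum = 16.8 + 87 = 103.8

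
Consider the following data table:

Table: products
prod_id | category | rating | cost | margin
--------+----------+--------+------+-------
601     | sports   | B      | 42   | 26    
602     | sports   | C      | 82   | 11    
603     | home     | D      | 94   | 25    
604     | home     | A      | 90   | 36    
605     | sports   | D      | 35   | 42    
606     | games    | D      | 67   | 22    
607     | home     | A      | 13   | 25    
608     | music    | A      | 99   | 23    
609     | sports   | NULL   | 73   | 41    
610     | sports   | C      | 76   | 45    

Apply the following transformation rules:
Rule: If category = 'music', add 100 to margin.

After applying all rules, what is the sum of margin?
396

Step 1: Count records where category = 'music': 1
Step 2: Total bonus added: 1 × 100 = 100
Step 3: Original sum of margin: 296
Step 4: Final sum = 296 + 100 = 396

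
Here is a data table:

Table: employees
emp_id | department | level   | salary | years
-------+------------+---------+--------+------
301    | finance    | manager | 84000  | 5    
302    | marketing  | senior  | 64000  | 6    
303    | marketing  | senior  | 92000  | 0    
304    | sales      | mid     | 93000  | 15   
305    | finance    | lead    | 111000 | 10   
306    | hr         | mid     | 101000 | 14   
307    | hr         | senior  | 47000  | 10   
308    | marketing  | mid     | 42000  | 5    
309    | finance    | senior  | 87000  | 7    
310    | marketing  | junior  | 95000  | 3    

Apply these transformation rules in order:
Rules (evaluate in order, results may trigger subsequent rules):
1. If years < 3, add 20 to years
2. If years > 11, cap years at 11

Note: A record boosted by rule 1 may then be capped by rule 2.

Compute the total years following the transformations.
79

Step 1: Apply rule 1 to records with years < 3
  - 1 records get bonus of 20
  - Of these, 1 records then exceed 11 and get capped
Step 2: Apply rule 2 to records with years > 11
  - 2 records (original) are capped
Step 3: Calculate final sum = 79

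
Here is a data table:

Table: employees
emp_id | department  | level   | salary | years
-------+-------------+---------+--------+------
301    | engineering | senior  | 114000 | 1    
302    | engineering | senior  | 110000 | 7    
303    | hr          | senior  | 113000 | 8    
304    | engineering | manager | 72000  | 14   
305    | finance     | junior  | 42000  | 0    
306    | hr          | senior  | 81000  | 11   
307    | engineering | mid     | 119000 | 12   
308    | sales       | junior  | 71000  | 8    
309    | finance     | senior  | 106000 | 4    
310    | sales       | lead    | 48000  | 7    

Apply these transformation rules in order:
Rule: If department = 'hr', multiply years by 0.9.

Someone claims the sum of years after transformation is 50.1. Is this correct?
No, the correct result is 70.1.

Step 1: Calculate the correct sum after transformation
Step 2: Apply multiplier 0.9 to records where department = 'hr'
Step 3: Correct result = 70.1
Step 4: Claimed result = 50.1
Step 5: 70.1 ≠ 50.1
Conclusion: The claimed result is incorrect. The correct answer is 70.1.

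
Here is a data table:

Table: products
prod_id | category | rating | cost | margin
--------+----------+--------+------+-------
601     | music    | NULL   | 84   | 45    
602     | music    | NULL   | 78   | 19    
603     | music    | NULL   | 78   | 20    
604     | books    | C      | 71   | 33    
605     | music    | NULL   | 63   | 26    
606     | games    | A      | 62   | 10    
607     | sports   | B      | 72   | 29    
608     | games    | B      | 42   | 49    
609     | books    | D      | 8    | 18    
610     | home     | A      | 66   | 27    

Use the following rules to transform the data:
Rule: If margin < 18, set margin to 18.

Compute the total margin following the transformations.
284

Step 1: 1 records have margin < 18
Step 2: These records originally summed to 10
Step 3: After setting to minimum: 1 × 18 = 18
Step 4: Unaffected records sum: 266
Step 5: Final sum = 18 + 266 = 284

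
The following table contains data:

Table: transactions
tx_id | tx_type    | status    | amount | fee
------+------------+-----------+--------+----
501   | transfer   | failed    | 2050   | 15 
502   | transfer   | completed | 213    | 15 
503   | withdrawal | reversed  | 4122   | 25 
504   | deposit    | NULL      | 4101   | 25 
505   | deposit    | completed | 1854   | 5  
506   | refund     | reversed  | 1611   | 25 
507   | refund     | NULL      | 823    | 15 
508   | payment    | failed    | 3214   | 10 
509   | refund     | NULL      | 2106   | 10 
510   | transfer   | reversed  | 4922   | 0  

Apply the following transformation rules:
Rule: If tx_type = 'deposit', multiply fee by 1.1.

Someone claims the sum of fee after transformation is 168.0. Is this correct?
No, the correct result is 148.0.

Step 1: Calculate the correct sum after transformation
Step 2: Apply multiplier 1.1 to records where tx_type = 'deposit'
Step 3: Correct result = 148.0
Step 4: Claimed result = 168.0
Step 5: 148.0 ≠ 168.0
Conclusion: The claimed result is incorrect. The correct answer is 148.0.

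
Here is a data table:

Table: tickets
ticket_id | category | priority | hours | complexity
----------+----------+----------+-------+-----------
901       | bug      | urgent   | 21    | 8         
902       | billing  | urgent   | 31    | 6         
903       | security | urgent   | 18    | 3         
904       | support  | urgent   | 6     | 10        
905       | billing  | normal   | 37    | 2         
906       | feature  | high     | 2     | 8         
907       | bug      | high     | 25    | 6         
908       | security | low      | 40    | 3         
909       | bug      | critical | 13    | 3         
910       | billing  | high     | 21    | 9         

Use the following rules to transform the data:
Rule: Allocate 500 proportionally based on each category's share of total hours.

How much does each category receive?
billing: 207.94, bug: 137.85, feature: 4.67, security: 135.51, support: 14.02

Step 1: Calculate total hours = 214
Step 2: Calculate each category's proportion:
  billing: 89/214 = 41.59% → 207.94
  bug: 59/214 = 27.57% → 137.85
  feature: 2/214 = 0.93% → 4.67
  security: 58/214 = 27.10% → 135.51
  support: 6/214 = 2.80% → 14.02
Step 3: Verify: sum of allocations ≈ 500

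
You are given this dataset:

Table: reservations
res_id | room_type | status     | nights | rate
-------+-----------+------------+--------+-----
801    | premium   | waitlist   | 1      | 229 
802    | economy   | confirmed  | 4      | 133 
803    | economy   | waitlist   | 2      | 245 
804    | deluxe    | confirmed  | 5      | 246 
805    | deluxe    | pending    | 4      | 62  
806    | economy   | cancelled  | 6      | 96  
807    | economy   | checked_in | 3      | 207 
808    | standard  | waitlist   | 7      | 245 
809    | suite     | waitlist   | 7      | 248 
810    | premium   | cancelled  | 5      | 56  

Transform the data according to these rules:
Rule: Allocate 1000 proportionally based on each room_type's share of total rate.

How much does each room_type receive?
deluxe: 174.31, economy: 385.4, premium: 161.29, standard: 138.65, suite: 140.35

Step 1: Calculate total rate = 1767
Step 2: Calculate each room_type's proportion:
  deluxe: 308/1767 = 17.43% → 174.31
  economy: 681/1767 = 38.54% → 385.4
  premium: 285/1767 = 16.13% → 161.29
  standard: 245/1767 = 13.87% → 138.65
  suite: 248/1767 = 14.04% → 140.35
Step 3: Verify: sum of allocations ≈ 1000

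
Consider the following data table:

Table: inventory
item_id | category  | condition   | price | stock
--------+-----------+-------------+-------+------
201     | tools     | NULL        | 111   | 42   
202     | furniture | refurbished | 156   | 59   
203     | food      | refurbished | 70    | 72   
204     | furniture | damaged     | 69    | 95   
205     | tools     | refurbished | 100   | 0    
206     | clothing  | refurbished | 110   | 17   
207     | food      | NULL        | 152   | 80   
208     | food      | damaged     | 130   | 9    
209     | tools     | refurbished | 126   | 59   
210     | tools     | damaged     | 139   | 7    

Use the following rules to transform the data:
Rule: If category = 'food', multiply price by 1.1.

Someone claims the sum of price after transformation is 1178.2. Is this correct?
No, the correct result is 1198.2.

Step 1: Calculate the correct sum after transformation
Step 2: Apply multiplier 1.1 to records where category = 'food'
Step 3: Correct result = 1198.2
Step 4: Claimed result = 1178.2
Step 5: 1198.2 ≠ 1178.2
Conclusion: The claimed result is incorrect. The correct answer is 1198.2.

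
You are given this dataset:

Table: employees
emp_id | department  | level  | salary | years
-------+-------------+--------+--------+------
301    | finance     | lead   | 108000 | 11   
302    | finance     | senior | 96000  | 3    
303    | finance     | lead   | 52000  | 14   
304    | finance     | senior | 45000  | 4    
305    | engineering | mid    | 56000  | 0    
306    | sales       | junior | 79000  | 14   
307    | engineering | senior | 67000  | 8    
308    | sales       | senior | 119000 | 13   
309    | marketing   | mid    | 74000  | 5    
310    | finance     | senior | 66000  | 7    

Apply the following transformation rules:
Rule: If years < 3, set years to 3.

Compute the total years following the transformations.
82

Step 1: 1 records have years < 3
Step 2: These records originally summed to 0
Step 3: After setting to minimum: 1 × 3 = 3
Step 4: Unaffected records sum: 79
Step 5: Final sum = 3 + 79 = 82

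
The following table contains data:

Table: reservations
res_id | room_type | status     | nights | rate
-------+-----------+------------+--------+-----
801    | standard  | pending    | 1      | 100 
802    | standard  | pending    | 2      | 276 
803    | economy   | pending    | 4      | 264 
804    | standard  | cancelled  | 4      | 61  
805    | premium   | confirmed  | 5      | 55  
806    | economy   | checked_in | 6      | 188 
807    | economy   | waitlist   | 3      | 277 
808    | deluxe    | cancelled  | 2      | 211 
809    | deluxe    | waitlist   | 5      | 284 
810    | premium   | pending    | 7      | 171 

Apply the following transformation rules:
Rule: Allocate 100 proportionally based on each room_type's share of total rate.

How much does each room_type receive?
deluxe: 26.23, economy: 38.63, premium: 11.98, standard: 23.16

Step 1: Calculate total rate = 1887
Step 2: Calculate each room_type's proportion:
  deluxe: 495/1887 = 26.23% → 26.23
  economy: 729/1887 = 38.63% → 38.63
  premium: 226/1887 = 11.98% → 11.98
  standard: 437/1887 = 23.16% → 23.16
Step 3: Verify: sum of allocations ≈ 100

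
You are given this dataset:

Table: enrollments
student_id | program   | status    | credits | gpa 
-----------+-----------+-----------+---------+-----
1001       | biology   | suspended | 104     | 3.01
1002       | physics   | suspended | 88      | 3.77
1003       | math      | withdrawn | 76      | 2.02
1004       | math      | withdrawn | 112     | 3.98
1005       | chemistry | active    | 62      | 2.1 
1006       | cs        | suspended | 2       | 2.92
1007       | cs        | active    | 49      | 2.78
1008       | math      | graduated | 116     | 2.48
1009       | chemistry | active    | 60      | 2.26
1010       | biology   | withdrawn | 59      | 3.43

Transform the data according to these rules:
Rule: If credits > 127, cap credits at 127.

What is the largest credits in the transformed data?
116

Step 1: Original maximum credits = 116
Step 2: Check cap of 127 against maximum
Step 3: No records exceed the cap (max 116 <= cap 127), so no capping applies
Step 4: Maximum after transformation = 116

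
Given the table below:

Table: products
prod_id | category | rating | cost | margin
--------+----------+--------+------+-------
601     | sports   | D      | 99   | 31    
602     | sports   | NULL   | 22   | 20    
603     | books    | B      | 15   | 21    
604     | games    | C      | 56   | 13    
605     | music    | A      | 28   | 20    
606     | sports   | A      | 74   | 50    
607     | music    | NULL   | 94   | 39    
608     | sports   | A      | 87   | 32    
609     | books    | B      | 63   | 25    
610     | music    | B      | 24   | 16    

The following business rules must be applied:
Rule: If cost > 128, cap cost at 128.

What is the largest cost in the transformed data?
99

Step 1: Original maximum cost = 99
Step 2: Check cap of 128 against maximum
Step 3: No records exceed the cap (max 99 <= cap 128), so no capping applies
Step 4: Maximum after transformation = 99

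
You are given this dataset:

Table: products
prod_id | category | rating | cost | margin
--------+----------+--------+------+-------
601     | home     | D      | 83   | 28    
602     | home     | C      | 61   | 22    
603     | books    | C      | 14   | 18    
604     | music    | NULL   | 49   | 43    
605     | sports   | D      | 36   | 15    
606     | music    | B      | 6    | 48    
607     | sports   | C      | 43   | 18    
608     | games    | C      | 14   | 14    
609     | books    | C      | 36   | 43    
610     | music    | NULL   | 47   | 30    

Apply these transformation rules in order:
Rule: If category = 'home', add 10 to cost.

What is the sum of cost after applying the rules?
409

Step 1: Count records where category = 'home': 2
Step 2: Total bonus added: 2 × 10 = 20
Step 3: Original sum of cost: 389
Step 4: Final sum = 389 + 20 = 409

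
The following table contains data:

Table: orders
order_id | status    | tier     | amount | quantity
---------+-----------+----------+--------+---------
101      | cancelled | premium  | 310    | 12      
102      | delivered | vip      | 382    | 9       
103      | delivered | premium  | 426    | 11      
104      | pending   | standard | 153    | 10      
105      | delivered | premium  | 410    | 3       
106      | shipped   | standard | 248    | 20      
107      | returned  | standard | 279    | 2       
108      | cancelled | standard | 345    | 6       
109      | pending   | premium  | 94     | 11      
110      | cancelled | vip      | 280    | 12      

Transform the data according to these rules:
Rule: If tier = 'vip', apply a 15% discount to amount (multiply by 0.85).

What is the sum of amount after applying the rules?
2827.7

Step 1: Records with tier = 'vip' have total amount = 662
Step 2: Apply multiplier: 662 × 0.85 = 562.7
Step 3: Other records total: 2265
Step 4: Final sum = 562.7 + 2265 = 2827.7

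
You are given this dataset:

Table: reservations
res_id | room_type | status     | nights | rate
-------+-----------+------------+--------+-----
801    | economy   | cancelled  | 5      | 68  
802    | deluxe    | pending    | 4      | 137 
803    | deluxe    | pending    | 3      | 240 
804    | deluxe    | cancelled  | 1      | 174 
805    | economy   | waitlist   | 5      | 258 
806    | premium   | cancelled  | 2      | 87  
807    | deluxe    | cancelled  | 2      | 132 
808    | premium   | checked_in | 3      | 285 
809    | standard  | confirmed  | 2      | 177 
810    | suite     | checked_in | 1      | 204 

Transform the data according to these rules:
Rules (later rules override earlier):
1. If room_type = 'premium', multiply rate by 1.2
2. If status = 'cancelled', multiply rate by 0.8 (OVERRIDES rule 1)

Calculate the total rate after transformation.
1726.8

Step 1: Rule 2 takes priority for records with status = 'cancelled'
  - 4 records: 461 × 0.8 = 368.8
Step 2: Rule 1 applies to remaining records with room_type = 'premium'
  - 1 records: 285 × 1.2 = 342.0
Step 3: Other records unchanged: 1016
Step 4: Final sum = 368.8 + 342.0 + 1016 = 1726.8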